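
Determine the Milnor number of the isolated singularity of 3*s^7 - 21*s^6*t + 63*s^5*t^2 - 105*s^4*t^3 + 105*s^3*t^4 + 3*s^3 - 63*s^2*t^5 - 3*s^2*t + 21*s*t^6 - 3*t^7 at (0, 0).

8

The Hessian of f at 0 has rank 0. Corank 2; j^3 = 3*s^2*(s - t) has shape L^2 M (L != M), so D-series; mu = 8 gives D_8.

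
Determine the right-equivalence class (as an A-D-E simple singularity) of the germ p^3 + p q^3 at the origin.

E7

The Hessian of f at 0 is [[0, 0], [0, 0]] with rank 0, so corank 2. A Groebner basis of the Jacobian ideal J(f) in C{p,q} is {p^3, p*q^2, 3*p^2 + q^3}; counting standard monomials gives mu = 7. Corank 2; j^3 = p^3 is a perfect cube, so E-series; the 4-jet and mu = 7 give E_7.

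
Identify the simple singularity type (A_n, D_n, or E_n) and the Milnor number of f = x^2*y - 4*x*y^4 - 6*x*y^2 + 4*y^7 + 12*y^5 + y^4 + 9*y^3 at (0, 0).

The Hessian of f at 0 is [[0, 0], [0, 0]] with rank 0, so corank 2. A Groebner basis of the Jacobian ideal J(f) in C{x,y} is {x^3 + 27*x^2/4 - 243*y^2/4, x^2/4 + y^3 - 9*y^2/4, x*y - 3*y^2}; counting standard monomials gives mu = 5. Corank 2; j^3 = y*(x - 3*y)^2 has shape L^2 M (L != M), so D-series; mu = 5 gives D_5.

Type D_5, Milnor number mu = 5.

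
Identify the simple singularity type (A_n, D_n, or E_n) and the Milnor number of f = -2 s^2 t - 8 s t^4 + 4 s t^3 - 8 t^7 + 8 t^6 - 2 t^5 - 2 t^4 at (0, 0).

The Hessian of f at 0 has rank 0. Corank 2; j^3 = -2*s^2*t has shape L^2 M (L != M), so D-series; mu = 5 gives D_5.

Type D5, Milnor number mu = 5.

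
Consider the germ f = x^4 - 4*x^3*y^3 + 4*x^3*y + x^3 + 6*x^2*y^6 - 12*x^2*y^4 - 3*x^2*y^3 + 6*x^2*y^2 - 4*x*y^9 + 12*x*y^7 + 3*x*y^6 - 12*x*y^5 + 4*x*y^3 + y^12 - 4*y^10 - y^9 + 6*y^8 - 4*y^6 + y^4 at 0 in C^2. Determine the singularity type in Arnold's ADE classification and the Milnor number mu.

Type E_{6}, Milnor number mu = 6.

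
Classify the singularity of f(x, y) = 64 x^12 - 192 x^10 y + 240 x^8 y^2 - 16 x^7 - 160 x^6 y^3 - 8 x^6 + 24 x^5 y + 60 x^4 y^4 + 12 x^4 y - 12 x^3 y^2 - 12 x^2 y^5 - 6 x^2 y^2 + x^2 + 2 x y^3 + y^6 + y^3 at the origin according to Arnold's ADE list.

A_{2}

The Hessian of f at 0 is [[2, 0], [0, 0]] with rank 1, so corank 1. A Groebner basis of the Jacobian ideal J(f) in C{x,y} is {y^2, x}; counting standard monomials gives mu = 2. Corank 1: A-series; mu = 2 gives A_2.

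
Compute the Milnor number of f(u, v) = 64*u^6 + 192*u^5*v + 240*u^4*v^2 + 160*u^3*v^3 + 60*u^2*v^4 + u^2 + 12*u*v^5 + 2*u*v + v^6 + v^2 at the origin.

5

The Hessian of f at 0 has rank 1. Corank 1: A-series; mu = 5 gives A_5.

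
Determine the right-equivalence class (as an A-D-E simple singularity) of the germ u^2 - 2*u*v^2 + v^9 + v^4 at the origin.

A_8

The Hessian of f at 0 has rank 1. Corank 1: A-series; mu = 8 gives A_8.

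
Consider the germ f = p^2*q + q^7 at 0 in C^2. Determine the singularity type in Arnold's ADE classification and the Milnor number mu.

Type D_8, Milnor number mu = 8.

The Hessian of f at 0 has rank 0. Corank 2; j^3 = p^2*q has shape L^2 M (L != M), so D-series; mu = 8 gives D_8.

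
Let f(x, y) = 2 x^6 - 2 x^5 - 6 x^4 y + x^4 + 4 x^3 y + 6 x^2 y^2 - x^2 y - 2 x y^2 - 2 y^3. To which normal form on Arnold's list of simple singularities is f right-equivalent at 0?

The Hessian of f at 0 is [[0, 0], [0, 0]] with rank 0, so corank 2. A Groebner basis of the Jacobian ideal J(f) in C{x,y} is {y^3, x^2 + 2*y^2, x*y + y^2}; counting standard monomials gives mu = 4. Corank 2; j^3 = -y*(x^2 + 2*x*y + 2*y^2) splits into three distinct lines over C (the quadratic factor has nonzero discriminant), so D_4.

D_4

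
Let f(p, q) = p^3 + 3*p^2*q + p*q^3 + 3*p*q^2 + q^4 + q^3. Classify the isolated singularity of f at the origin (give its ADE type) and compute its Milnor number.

Type E_{7}, Milnor number mu = 7.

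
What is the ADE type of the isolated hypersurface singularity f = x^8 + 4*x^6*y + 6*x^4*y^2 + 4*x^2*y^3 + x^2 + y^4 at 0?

The Hessian of f at 0 has rank 1. Corank 1: A-series; mu = 3 gives A_3.

A_3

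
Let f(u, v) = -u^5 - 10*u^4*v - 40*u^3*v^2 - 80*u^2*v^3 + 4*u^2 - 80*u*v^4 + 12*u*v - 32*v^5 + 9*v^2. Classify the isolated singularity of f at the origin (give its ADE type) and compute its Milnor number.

Type A_{4}, Milnor number mu = 4.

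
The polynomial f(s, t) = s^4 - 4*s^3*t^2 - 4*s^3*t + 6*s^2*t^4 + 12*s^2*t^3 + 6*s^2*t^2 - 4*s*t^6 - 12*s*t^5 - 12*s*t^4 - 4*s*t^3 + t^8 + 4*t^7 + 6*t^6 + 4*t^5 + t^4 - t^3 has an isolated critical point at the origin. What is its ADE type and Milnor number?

Type E_{6}, Milnor number mu = 6.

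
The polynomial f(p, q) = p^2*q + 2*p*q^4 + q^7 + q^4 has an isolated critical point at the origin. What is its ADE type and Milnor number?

Type D_{5}, Milnor number mu = 5.

The Hessian of f at 0 has rank 0. Corank 2; j^3 = p^2*q has shape L^2 M (L != M), so D-series; mu = 5 gives D_5.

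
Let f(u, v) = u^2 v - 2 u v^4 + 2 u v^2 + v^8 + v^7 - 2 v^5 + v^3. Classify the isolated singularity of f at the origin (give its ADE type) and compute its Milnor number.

Type D_{9}, Milnor number mu = 9.

The Hessian of f at 0 is [[0, 0], [0, 0]] with rank 0, so corank 2. A Groebner basis of the Jacobian ideal J(f) in C{u,v} is {u^2*v^2 + 16*u^2*v + 2*u^2 + 32*u*v^2 + 3*u*v + 16*v^3 + v^2, -8*u^2*v - u^2 + u*v^3 - 16*u*v^2 - u*v - 8*v^3, -u*v + v^4 - v^2, u^3 + 3*u^2*v + 3*u*v^2 + v^3}; counting standard monomials gives mu = 9. Corank 2; j^3 = v*(u + v)^2 has shape L^2 M (L != M), so D-series; mu = 9 gives D_9.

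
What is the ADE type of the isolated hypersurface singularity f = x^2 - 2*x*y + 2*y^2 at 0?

A_1

The Hessian of f at 0 has rank 2. Corank 0: nondegenerate Morse point, so A_1.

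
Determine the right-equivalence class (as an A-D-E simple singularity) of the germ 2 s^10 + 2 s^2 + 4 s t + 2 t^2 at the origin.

A_9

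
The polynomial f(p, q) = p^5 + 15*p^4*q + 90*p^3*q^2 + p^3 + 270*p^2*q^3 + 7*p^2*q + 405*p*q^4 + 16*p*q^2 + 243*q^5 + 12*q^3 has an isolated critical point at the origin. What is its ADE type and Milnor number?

Type D6, Milnor number mu = 6.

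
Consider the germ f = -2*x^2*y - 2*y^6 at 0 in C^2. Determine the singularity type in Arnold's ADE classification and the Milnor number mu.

Type D7, Milnor number mu = 7.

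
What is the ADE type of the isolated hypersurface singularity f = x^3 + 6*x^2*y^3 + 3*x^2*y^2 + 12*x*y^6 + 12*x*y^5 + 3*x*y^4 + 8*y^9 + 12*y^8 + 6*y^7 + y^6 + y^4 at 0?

E_{6}

The Hessian of f at 0 is [[0, 0], [0, 0]] with rank 0, so corank 2. A Groebner basis of the Jacobian ideal J(f) in C{x,y} is {x^3, x^2*y, x^2/2 + x*y^2, y^3}; counting standard monomials gives mu = 6. Corank 2; j^3 = x^3 is a perfect cube, so E-series; the 4-jet and mu = 6 give E_6.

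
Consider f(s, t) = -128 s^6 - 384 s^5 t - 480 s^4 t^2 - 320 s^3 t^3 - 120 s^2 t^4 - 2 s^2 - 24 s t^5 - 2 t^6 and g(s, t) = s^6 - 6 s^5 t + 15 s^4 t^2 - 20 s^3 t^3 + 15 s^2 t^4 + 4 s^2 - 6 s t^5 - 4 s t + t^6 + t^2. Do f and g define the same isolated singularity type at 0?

Yes.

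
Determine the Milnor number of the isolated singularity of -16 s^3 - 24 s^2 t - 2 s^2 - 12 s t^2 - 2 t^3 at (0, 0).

The Hessian of f at 0 has rank 1. Corank 1: A-series; mu = 2 gives A_2.

2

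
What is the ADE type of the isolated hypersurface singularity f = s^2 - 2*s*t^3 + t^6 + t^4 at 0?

A3

The Hessian of f at 0 is [[2, 0], [0, 0]] with rank 1, so corank 1. A Groebner basis of the Jacobian ideal J(f) in C{s,t} is {t^3, s}; counting standard monomials gives mu = 3. Corank 1: A-series; mu = 3 gives A_3.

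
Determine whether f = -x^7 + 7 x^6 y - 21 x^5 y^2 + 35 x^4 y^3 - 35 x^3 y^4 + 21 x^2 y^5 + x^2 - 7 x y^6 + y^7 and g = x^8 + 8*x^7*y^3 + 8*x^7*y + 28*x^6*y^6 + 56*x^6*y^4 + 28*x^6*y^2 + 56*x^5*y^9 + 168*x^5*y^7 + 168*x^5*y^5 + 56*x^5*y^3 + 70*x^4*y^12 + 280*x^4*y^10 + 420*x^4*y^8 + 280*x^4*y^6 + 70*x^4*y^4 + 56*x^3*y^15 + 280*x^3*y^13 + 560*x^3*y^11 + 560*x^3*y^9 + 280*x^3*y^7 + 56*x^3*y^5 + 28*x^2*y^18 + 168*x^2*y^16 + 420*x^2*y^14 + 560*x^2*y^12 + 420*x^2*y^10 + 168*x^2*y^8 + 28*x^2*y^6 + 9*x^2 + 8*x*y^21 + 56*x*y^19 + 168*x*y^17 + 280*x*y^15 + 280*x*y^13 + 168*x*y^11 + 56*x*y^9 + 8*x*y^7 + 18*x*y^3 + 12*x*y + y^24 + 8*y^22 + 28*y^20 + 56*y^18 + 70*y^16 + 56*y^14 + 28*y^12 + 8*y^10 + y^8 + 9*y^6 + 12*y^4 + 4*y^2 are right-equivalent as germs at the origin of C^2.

No.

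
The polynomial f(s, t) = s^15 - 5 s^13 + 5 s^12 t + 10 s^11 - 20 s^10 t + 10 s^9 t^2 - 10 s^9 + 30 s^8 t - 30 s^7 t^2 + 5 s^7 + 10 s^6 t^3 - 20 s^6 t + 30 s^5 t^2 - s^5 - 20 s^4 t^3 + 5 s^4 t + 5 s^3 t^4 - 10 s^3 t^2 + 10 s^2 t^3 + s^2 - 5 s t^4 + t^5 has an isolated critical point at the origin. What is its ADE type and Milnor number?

Type A_{4}, Milnor number mu = 4.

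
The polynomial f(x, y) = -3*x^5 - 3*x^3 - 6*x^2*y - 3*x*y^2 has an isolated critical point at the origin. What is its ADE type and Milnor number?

Type D_6, Milnor number mu = 6.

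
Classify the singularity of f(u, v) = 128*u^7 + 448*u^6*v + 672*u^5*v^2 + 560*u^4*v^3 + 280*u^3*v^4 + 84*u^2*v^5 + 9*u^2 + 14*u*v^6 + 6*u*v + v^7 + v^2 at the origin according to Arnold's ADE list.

A6

The Hessian of f at 0 has rank 1. Corank 1: A-series; mu = 6 gives A_6.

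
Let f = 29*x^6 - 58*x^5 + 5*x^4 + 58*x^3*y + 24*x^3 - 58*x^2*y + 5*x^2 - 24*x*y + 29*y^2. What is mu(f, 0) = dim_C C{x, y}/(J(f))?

1

The Hessian of f at 0 has rank 2. Corank 0: nondegenerate Morse point, so A_1.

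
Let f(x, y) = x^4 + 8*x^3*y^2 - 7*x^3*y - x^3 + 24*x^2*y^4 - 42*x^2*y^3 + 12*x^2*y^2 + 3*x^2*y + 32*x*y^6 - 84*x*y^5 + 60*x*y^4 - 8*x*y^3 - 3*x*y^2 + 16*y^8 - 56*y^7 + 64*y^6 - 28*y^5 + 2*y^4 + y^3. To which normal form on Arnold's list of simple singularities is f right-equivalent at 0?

E7

The Hessian of f at 0 has rank 0. Corank 2; j^3 = -(x - y)^3 is a perfect cube, so E-series; the 4-jet and mu = 7 give E_7.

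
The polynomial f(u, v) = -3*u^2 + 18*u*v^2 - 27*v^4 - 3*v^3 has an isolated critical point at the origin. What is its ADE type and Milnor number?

Type A2, Milnor number mu = 2.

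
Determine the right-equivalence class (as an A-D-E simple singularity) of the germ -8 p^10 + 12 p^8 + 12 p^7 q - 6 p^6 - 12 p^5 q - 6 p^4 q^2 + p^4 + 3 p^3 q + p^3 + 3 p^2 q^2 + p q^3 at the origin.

E7

The Hessian of f at 0 is [[0, 0], [0, 0]] with rank 0, so corank 2. A Groebner basis of the Jacobian ideal J(f) in C{p,q} is {3*p^2 + q^4 + q^3, p^3, p^2*q - p^2 - q^3/3, 2*p^2 + p*q^2 + 2*q^3/3}; counting standard monomials gives mu = 7. Corank 2; j^3 = p^3 is a perfect cube, so E-series; the 4-jet and mu = 7 give E_7.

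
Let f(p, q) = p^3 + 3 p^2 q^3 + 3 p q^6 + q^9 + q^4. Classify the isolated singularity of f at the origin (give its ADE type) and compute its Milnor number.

Type E_{6}, Milnor number mu = 6.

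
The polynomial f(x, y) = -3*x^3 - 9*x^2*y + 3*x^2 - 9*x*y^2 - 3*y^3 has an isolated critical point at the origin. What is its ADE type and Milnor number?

The Hessian of f at 0 is [[6, 0], [0, 0]] with rank 1, so corank 1. A Groebner basis of the Jacobian ideal J(f) in C{x,y} is {y^2, x}; counting standard monomials gives mu = 2. Corank 1: A-series; mu = 2 gives A_2.

Type A_2, Milnor number mu = 2.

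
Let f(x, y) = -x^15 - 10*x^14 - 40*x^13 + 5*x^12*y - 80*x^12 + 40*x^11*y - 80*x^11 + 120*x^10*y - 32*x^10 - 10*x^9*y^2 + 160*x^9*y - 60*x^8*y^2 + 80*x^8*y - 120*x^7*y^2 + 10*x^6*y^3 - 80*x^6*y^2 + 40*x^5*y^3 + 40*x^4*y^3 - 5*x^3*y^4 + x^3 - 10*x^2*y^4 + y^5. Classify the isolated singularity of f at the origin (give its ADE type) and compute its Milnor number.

Type E8, Milnor number mu = 8.

The Hessian of f at 0 has rank 0. Corank 2; j^3 = x^3 is a perfect cube, so E-series; the 5-jet and mu = 8 give E_8.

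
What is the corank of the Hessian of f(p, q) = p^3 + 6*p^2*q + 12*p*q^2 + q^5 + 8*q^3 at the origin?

2

Hessian at 0 has rank 0.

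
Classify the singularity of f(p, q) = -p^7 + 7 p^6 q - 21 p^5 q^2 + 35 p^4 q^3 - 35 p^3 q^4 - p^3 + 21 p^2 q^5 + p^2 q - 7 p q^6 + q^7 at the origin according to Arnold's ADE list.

D8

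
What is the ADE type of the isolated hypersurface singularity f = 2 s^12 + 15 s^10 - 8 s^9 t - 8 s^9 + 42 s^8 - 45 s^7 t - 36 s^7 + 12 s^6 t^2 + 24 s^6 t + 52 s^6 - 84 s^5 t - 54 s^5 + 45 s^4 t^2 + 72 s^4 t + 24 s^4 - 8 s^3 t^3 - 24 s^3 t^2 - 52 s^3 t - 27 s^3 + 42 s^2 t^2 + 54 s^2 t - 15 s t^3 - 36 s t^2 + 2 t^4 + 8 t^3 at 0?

The Hessian of f at 0 has rank 0. Corank 2; j^3 = -(3*s - 2*t)^3 is a perfect cube, so E-series; the 4-jet and mu = 7 give E_7.

E7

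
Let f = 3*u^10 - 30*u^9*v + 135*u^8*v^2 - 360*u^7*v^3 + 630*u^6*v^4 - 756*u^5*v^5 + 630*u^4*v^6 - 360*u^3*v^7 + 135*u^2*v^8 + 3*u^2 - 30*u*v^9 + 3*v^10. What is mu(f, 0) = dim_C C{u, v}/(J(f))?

9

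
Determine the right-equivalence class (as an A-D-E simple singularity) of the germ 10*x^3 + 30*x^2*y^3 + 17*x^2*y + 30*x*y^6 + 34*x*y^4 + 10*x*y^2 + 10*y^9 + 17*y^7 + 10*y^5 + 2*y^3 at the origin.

The Hessian of f at 0 is [[0, 0], [0, 0]] with rank 0, so corank 2. A Groebner basis of the Jacobian ideal J(f) in C{x,y} is {y^3, x^2 - 2*y^2/11, x*y + 5*y^2/11}; counting standard monomials gives mu = 4. Corank 2; j^3 = (2*x + y)*(5*x^2 + 6*x*y + 2*y^2) splits into three distinct lines over C (the quadratic factor has nonzero discriminant), so D_4.

D_{4}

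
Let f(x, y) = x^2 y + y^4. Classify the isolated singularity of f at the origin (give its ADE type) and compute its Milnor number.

Type D5, Milnor number mu = 5.

The Hessian of f at 0 has rank 0. Corank 2; j^3 = x^2*y has shape L^2 M (L != M), so D-series; mu = 5 gives D_5.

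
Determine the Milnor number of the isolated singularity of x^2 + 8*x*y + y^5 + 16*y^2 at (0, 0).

The Hessian of f at 0 has rank 1. Corank 1: A-series; mu = 4 gives A_4.

4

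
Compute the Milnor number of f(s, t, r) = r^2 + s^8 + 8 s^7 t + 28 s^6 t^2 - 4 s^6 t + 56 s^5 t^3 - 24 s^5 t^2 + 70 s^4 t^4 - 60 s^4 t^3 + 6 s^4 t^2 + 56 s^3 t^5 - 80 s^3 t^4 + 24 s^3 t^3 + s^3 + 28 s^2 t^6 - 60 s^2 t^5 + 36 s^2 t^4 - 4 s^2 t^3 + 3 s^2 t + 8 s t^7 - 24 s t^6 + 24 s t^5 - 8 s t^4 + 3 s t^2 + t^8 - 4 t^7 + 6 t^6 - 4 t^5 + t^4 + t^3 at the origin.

6

The Hessian of f at 0 is [[0, 0, 0], [0, 0, 0], [0, 0, 2]] with rank 1, so corank 2. A Groebner basis of the Jacobian ideal J(f) in C{s,t,r} is {t^3, s^2 + 2*s*t + t^2, r}; counting standard monomials gives mu = 6. Corank 2; j^3 = (s + t)^3 is a perfect cube, so E-series; the 4-jet and mu = 6 give E_6.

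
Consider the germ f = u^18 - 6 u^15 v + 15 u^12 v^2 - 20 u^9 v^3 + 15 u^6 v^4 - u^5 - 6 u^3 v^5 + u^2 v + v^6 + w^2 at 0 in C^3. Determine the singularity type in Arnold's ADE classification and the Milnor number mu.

Type D7, Milnor number mu = 7.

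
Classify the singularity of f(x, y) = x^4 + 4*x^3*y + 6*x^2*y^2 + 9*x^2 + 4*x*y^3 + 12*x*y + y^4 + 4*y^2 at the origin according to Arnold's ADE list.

The Hessian of f at 0 is [[18, 12], [12, 8]] with rank 1, so corank 1. A Groebner basis of the Jacobian ideal J(f) in C{x,y} is {y^3, x + 2*y/3}; counting standard monomials gives mu = 3. Corank 1: A-series; mu = 3 gives A_3.

A3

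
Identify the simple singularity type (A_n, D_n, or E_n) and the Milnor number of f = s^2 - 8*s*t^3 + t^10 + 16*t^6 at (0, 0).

Type A_{9}, Milnor number mu = 9.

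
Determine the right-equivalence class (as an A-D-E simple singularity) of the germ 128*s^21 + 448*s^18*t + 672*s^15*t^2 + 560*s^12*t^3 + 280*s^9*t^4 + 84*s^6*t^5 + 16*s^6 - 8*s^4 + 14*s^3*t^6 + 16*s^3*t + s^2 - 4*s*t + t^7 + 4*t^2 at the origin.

A_{6}

The Hessian of f at 0 has rank 1. Corank 1: A-series; mu = 6 gives A_6.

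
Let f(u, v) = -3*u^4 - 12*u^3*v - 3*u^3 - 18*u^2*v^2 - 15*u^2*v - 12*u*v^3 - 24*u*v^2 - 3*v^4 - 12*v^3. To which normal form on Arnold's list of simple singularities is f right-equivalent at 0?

D5

The Hessian of f at 0 is [[0, 0], [0, 0]] with rank 0, so corank 2. A Groebner basis of the Jacobian ideal J(f) in C{u,v} is {u*v^2 + u*v/2 + v^2, -u*v/4 + v^3 - v^2/2, u^2 + 3*u*v + 2*v^2}; counting standard monomials gives mu = 5. Corank 2; j^3 = -3*(u + v)*(u + 2*v)^2 has shape L^2 M (L != M), so D-series; mu = 5 gives D_5.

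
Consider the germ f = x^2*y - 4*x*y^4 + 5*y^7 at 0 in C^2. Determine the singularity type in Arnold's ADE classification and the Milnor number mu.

Type D8, Milnor number mu = 8.

The Hessian of f at 0 has rank 0. Corank 2; j^3 = x^2*y has shape L^2 M (L != M), so D-series; mu = 8 gives D_8.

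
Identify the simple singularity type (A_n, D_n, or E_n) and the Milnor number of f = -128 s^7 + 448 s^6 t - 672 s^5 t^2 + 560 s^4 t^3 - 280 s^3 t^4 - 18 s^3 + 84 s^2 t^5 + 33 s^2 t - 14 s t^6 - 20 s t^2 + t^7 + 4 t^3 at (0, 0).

Type D8, Milnor number mu = 8.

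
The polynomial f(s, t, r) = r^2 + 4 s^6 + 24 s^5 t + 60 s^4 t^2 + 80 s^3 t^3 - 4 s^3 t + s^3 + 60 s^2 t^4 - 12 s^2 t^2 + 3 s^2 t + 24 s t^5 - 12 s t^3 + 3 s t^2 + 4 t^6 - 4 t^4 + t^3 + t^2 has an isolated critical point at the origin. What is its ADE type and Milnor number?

Type A_2, Milnor number mu = 2.

The Hessian of f at 0 has rank 2. Corank 1: A-series; mu = 2 gives A_2.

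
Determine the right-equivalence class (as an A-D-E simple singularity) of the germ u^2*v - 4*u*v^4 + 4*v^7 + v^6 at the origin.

D_{7}

The Hessian of f at 0 has rank 0. Corank 2; j^3 = u^2*v has shape L^2 M (L != M), so D-series; mu = 7 gives D_7.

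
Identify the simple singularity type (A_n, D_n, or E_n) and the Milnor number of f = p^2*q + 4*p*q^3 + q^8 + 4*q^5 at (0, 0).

Type D_9, Milnor number mu = 9.

The Hessian of f at 0 is [[0, 0], [0, 0]] with rank 0, so corank 2. A Groebner basis of the Jacobian ideal J(f) in C{p,q} is {p^4, p^3*q - p^2 - 2*p*q^2, p^3/2 + p^2*q^2, p*q/2 + q^3}; counting standard monomials gives mu = 9. Corank 2; j^3 = p^2*q has shape L^2 M (L != M), so D-series; mu = 9 gives D_9.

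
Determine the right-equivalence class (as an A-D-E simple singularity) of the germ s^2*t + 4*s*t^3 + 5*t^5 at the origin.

D_{6}

The Hessian of f at 0 has rank 0. Corank 2; j^3 = s^2*t has shape L^2 M (L != M), so D-series; mu = 6 gives D_6.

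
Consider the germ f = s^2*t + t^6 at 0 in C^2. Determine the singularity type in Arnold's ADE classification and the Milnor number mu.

Type D_{7}, Milnor number mu = 7.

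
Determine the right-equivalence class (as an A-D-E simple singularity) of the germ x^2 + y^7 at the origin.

A6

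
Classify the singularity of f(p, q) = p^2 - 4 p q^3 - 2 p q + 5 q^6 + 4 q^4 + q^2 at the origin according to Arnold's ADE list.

The Hessian of f at 0 has rank 1. Corank 1: A-series; mu = 5 gives A_5.

A_5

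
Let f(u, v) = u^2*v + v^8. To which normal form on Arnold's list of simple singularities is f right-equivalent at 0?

D_9

The Hessian of f at 0 is [[0, 0], [0, 0]] with rank 0, so corank 2. A Groebner basis of the Jacobian ideal J(f) in C{u,v} is {u^2/8 + v^7, u^3, u*v}; counting standard monomials gives mu = 9. Corank 2; j^3 = u^2*v has shape L^2 M (L != M), so D-series; mu = 9 gives D_9.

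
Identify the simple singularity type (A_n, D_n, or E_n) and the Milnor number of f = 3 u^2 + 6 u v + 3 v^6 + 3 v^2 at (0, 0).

The Hessian of f at 0 is [[6, 6], [6, 6]] with rank 1, so corank 1. A Groebner basis of the Jacobian ideal J(f) in C{u,v} is {v^5, u + v}; counting standard monomials gives mu = 5. Corank 1: A-series; mu = 5 gives A_5.

Type A_{5}, Milnor number mu = 5.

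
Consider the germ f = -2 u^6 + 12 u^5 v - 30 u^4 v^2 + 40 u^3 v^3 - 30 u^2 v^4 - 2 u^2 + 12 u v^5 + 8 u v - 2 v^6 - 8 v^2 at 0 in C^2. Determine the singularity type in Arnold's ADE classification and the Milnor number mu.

The Hessian of f at 0 has rank 1. Corank 1: A-series; mu = 5 gives A_5.

Type A_5, Milnor number mu = 5.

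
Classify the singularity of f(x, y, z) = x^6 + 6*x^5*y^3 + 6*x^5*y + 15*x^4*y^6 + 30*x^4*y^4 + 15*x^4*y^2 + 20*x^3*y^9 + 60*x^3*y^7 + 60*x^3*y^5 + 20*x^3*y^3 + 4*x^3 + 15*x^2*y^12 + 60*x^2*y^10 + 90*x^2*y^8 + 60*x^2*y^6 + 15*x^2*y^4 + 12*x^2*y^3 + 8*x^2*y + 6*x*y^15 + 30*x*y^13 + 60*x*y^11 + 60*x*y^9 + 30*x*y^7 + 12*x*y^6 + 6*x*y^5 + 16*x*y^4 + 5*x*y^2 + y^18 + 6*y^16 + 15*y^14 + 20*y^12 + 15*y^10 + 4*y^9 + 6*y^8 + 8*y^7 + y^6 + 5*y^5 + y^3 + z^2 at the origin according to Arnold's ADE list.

D7

The Hessian of f at 0 has rank 1. Corank 2; j^3 = (x + y)*(2*x + y)^2 has shape L^2 M (L != M), so D-series; mu = 7 gives D_7.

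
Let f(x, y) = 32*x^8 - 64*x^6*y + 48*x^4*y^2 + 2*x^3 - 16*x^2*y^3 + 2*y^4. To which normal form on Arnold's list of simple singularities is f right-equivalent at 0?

The Hessian of f at 0 has rank 0. Corank 2; j^3 = 2*x^3 is a perfect cube, so E-series; the 4-jet and mu = 6 give E_6.

E6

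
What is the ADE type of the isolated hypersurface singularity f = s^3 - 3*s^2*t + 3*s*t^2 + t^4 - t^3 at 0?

E6

The Hessian of f at 0 is [[0, 0], [0, 0]] with rank 0, so corank 2. A Groebner basis of the Jacobian ideal J(f) in C{s,t} is {t^3, s^2 - 2*s*t + t^2}; counting standard monomials gives mu = 6. Corank 2; j^3 = (s - t)^3 is a perfect cube, so E-series; the 4-jet and mu = 6 give E_6.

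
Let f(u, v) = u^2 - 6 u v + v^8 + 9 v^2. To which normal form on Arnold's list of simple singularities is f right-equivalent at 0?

A_7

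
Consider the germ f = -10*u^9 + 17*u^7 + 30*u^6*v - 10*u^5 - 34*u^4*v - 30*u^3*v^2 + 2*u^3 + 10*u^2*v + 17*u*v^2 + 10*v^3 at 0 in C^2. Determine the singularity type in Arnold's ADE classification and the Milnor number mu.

The Hessian of f at 0 is [[0, 0], [0, 0]] with rank 0, so corank 2. A Groebner basis of the Jacobian ideal J(f) in C{u,v} is {v^3, u^2 - 11*v^2/2, u*v + 5*v^2/2}; counting standard monomials gives mu = 4. Corank 2; j^3 = (u + 2*v)*(2*u^2 + 6*u*v + 5*v^2) splits into three distinct lines over C (the quadratic factor has nonzero discriminant), so D_4.

Type D_4, Milnor number mu = 4.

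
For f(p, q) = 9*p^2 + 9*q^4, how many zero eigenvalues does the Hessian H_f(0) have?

Hessian at 0 has rank 1.

1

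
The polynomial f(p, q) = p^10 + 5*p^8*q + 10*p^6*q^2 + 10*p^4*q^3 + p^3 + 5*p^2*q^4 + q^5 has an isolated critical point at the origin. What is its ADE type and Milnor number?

The Hessian of f at 0 is [[0, 0], [0, 0]] with rank 0, so corank 2. A Groebner basis of the Jacobian ideal J(f) in C{p,q} is {q^4, p^2}; counting standard monomials gives mu = 8. Corank 2; j^3 = p^3 is a perfect cube, so E-series; the 5-jet and mu = 8 give E_8.

Type E_8, Milnor number mu = 8.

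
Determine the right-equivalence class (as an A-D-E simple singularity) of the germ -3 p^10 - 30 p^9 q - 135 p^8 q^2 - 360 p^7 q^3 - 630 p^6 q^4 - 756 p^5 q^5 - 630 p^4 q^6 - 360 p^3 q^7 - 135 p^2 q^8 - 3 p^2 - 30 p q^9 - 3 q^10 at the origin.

The Hessian of f at 0 has rank 1. Corank 1: A-series; mu = 9 gives A_9.

A9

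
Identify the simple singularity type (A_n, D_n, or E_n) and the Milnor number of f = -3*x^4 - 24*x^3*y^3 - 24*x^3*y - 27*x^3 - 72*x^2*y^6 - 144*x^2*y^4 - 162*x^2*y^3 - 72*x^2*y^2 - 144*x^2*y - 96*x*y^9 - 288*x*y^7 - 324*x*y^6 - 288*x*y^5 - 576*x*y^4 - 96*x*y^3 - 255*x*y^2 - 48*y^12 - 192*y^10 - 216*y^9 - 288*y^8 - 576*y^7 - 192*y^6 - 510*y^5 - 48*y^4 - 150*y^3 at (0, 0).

Type D5, Milnor number mu = 5.

The Hessian of f at 0 is [[0, 0], [0, 0]] with rank 0, so corank 2. A Groebner basis of the Jacobian ideal J(f) in C{x,y} is {x*y^2 + 135*x*y/4 + 225*y^2/4, -81*x*y/4 + y^3 - 135*y^2/4, x^2 + 11*x*y/3 + 10*y^2/3}; counting standard monomials gives mu = 5. Corank 2; j^3 = -3*(x + 2*y)*(3*x + 5*y)^2 has shape L^2 M (L != M), so D-series; mu = 5 gives D_5.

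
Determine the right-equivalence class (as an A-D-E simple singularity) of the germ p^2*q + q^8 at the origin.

D_{9}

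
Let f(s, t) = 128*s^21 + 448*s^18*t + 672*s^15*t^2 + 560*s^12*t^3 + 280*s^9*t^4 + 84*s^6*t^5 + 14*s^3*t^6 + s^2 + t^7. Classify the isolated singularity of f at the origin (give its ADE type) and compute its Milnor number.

The Hessian of f at 0 is [[2, 0], [0, 0]] with rank 1, so corank 1. A Groebner basis of the Jacobian ideal J(f) in C{s,t} is {t^6, s}; counting standard monomials gives mu = 6. Corank 1: A-series; mu = 6 gives A_6.

Type A_6, Milnor number mu = 6.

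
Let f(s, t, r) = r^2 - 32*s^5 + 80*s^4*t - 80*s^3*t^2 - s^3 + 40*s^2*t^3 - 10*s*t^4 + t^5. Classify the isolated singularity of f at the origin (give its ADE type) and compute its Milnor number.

Type E_{8}, Milnor number mu = 8.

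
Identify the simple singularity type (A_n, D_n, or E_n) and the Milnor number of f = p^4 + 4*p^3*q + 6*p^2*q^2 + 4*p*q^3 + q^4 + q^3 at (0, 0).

Type E_6, Milnor number mu = 6.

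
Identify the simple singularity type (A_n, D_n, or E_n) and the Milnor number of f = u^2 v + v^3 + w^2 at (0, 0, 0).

Type D_{4}, Milnor number mu = 4.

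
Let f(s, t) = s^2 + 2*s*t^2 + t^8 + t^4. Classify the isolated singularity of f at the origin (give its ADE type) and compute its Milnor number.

The Hessian of f at 0 has rank 1. Corank 1: A-series; mu = 7 gives A_7.

Type A_7, Milnor number mu = 7.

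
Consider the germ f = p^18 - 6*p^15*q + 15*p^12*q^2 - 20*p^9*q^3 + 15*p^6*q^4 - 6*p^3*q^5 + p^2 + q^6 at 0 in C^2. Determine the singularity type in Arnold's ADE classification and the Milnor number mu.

Type A5, Milnor number mu = 5.

The Hessian of f at 0 is [[2, 0], [0, 0]] with rank 1, so corank 1. A Groebner basis of the Jacobian ideal J(f) in C{p,q} is {q^5, p}; counting standard monomials gives mu = 5. Corank 1: A-series; mu = 5 gives A_5.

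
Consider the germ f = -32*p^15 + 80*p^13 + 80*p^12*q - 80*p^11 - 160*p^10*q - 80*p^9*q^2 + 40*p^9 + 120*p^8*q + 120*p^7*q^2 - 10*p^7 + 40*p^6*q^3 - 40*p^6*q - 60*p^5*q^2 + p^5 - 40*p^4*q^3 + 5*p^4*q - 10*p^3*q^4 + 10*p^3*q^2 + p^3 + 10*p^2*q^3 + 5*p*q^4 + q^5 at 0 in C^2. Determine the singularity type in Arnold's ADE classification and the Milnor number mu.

The Hessian of f at 0 has rank 0. Corank 2; j^3 = p^3 is a perfect cube, so E-series; the 5-jet and mu = 8 give E_8.

Type E_8, Milnor number mu = 8.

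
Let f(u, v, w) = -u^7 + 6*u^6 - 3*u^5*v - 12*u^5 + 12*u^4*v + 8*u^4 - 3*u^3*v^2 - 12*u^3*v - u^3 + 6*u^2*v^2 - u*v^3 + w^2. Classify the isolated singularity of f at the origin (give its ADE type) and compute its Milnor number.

The Hessian of f at 0 has rank 1. Corank 2; j^3 = -u^3 is a perfect cube, so E-series; the 4-jet and mu = 7 give E_7.

Type E7, Milnor number mu = 7.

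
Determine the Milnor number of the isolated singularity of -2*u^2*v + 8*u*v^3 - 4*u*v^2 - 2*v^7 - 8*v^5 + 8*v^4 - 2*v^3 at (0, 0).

The Hessian of f at 0 has rank 0. Corank 2; j^3 = -2*v*(u + v)^2 has shape L^2 M (L != M), so D-series; mu = 8 gives D_8.

8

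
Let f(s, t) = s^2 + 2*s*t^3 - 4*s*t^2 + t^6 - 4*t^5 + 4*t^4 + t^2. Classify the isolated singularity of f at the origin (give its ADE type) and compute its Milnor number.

Type A_{1}, Milnor number mu = 1.

The Hessian of f at 0 has rank 2. Corank 0: nondegenerate Morse point, so A_1.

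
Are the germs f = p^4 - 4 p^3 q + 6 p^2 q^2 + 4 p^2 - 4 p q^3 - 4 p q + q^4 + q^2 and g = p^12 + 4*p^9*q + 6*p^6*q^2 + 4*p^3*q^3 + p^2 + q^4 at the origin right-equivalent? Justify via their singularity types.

Yes.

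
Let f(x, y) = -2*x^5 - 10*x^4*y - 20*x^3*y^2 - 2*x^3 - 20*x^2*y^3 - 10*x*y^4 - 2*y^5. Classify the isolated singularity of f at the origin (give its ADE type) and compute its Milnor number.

The Hessian of f at 0 has rank 0. Corank 2; j^3 = -2*x^3 is a perfect cube, so E-series; the 5-jet and mu = 8 give E_8.

Type E_8, Milnor number mu = 8.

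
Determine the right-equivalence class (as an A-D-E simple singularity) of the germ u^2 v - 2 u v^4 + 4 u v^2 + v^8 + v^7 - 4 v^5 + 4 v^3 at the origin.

The Hessian of f at 0 is [[0, 0], [0, 0]] with rank 0, so corank 2. A Groebner basis of the Jacobian ideal J(f) in C{u,v} is {u^2*v^2 + 32*u^2*v + 4*u^2 + 128*u*v^2 + 12*u*v + 128*v^3 + 8*v^2, -8*u^2*v - u^2 + u*v^3 - 32*u*v^2 - 2*u*v - 32*v^3, -u*v + v^4 - 2*v^2, u^3 + 6*u^2*v + 12*u*v^2 + 8*v^3}; counting standard monomials gives mu = 9. Corank 2; j^3 = v*(u + 2*v)^2 has shape L^2 M (L != M), so D-series; mu = 9 gives D_9.

D9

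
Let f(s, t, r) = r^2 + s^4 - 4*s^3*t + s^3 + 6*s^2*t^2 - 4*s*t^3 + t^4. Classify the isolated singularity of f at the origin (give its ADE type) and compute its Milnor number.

Type E_{6}, Milnor number mu = 6.

The Hessian of f at 0 has rank 1. Corank 2; j^3 = s^3 is a perfect cube, so E-series; the 4-jet and mu = 6 give E_6.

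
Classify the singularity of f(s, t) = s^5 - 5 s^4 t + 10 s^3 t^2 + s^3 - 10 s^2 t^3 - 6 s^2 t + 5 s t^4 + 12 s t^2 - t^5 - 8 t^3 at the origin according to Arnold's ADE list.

E8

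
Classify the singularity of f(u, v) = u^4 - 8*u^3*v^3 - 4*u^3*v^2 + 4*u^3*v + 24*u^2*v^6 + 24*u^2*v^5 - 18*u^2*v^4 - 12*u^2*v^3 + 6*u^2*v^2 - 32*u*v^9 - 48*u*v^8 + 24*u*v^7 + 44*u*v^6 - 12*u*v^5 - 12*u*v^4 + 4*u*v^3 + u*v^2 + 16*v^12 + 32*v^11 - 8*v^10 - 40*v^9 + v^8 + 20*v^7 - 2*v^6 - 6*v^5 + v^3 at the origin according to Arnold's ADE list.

D5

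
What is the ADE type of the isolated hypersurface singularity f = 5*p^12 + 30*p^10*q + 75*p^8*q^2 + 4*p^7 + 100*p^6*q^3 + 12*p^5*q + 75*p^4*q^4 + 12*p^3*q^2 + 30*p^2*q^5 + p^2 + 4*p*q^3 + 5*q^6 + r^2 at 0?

A5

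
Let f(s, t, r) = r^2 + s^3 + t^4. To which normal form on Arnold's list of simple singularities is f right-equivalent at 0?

The Hessian of f at 0 is [[0, 0, 0], [0, 0, 0], [0, 0, 2]] with rank 1, so corank 2. A Groebner basis of the Jacobian ideal J(f) in C{s,t,r} is {t^3, s^2, r}; counting standard monomials gives mu = 6. Corank 2; j^3 = s^3 is a perfect cube, so E-series; the 4-jet and mu = 6 give E_6.

E6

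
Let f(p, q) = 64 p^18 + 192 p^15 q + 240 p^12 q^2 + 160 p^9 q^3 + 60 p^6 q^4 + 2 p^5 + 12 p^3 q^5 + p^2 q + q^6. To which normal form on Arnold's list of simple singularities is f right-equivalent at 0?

The Hessian of f at 0 is [[0, 0], [0, 0]] with rank 0, so corank 2. A Groebner basis of the Jacobian ideal J(f) in C{p,q} is {p^2/6 + q^5, p^3, p*q}; counting standard monomials gives mu = 7. Corank 2; j^3 = p^2*q has shape L^2 M (L != M), so D-series; mu = 7 gives D_7.

D_7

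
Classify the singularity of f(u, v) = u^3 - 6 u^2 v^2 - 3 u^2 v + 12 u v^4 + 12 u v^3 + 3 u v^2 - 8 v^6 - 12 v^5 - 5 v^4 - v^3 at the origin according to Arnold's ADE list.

E6

The Hessian of f at 0 is [[0, 0], [0, 0]] with rank 0, so corank 2. A Groebner basis of the Jacobian ideal J(f) in C{u,v} is {u^3 - 3*u^2/4 + 3*u*v/2 - 3*v^2/4, u^2*v - u^2/2 + u*v - v^2/2, -u^2/4 + u*v^2 + u*v/2 - v^2/4, v^3}; counting standard monomials gives mu = 6. Corank 2; j^3 = (u - v)^3 is a perfect cube, so E-series; the 4-jet and mu = 6 give E_6.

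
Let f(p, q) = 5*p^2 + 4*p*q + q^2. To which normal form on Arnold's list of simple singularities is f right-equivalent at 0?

A1

The Hessian of f at 0 has rank 2. Corank 0: nondegenerate Morse point, so A_1.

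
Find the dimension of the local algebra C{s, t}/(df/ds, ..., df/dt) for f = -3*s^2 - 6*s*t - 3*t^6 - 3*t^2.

5

The Hessian of f at 0 has rank 1. Corank 1: A-series; mu = 5 gives A_5.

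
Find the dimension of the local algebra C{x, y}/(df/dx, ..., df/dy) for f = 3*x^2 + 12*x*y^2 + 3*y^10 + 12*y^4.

9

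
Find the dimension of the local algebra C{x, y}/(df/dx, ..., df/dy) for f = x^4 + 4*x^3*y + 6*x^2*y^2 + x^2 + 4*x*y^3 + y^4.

3

The Hessian of f at 0 has rank 1. Corank 1: A-series; mu = 3 gives A_3.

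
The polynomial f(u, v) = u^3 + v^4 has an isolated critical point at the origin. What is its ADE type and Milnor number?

Type E_{6}, Milnor number mu = 6.

The Hessian of f at 0 has rank 0. Corank 2; j^3 = u^3 is a perfect cube, so E-series; the 4-jet and mu = 6 give E_6.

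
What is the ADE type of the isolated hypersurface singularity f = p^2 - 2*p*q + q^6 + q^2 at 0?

A5

The Hessian of f at 0 has rank 1. Corank 1: A-series; mu = 5 gives A_5.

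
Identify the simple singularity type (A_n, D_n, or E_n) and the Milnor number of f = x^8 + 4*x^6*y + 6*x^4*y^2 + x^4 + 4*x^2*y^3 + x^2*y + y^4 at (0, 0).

The Hessian of f at 0 has rank 0. Corank 2; j^3 = x^2*y has shape L^2 M (L != M), so D-series; mu = 5 gives D_5.

Type D5, Milnor number mu = 5.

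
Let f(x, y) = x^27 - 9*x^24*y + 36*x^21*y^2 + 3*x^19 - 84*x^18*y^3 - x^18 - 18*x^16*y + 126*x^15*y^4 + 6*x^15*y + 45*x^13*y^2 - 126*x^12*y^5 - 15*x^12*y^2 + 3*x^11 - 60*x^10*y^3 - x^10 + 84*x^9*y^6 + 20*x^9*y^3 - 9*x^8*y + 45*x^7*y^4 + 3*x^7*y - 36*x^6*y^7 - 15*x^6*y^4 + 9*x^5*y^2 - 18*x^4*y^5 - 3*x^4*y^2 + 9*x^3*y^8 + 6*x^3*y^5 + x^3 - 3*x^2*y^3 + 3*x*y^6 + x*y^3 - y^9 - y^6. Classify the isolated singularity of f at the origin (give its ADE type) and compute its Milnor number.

The Hessian of f at 0 has rank 0. Corank 2; j^3 = x^3 is a perfect cube, so E-series; the 4-jet and mu = 7 give E_7.

Type E_7, Milnor number mu = 7.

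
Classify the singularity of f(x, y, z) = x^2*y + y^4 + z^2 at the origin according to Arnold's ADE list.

D_5

The Hessian of f at 0 is [[0, 0, 0], [0, 0, 0], [0, 0, 2]] with rank 1, so corank 2. A Groebner basis of the Jacobian ideal J(f) in C{x,y,z} is {x^3, x^2/4 + y^3, x*y, z}; counting standard monomials gives mu = 5. Corank 2; j^3 = x^2*y has shape L^2 M (L != M), so D-series; mu = 5 gives D_5.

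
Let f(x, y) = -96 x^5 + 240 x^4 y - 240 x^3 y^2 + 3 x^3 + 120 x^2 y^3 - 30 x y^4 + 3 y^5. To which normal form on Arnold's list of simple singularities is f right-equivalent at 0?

E8

The Hessian of f at 0 is [[0, 0], [0, 0]] with rank 0, so corank 2. A Groebner basis of the Jacobian ideal J(f) in C{x,y} is {y^5, x*y^3 - y^4/8, x^2}; counting standard monomials gives mu = 8. Corank 2; j^3 = 3*x^3 is a perfect cube, so E-series; the 5-jet and mu = 8 give E_8.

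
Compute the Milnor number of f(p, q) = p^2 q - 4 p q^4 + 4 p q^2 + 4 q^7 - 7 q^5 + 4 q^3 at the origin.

6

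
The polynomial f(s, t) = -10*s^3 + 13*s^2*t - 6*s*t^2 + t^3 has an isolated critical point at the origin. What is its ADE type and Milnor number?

Type D_{4}, Milnor number mu = 4.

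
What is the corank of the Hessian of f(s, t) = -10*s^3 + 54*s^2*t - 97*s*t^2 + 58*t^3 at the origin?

2

Hessian at 0 has rank 0.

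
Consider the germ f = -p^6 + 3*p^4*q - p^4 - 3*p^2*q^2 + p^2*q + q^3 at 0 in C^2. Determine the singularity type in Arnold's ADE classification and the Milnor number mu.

Type D_{4}, Milnor number mu = 4.

The Hessian of f at 0 is [[0, 0], [0, 0]] with rank 0, so corank 2. A Groebner basis of the Jacobian ideal J(f) in C{p,q} is {q^3, p^2 + 3*q^2, p*q}; counting standard monomials gives mu = 4. Corank 2; j^3 = q*(p^2 + q^2) splits into three distinct lines over C (the quadratic factor has nonzero discriminant), so D_4.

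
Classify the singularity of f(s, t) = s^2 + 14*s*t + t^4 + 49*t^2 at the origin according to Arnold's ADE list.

A_{3}

The Hessian of f at 0 has rank 1. Corank 1: A-series; mu = 3 gives A_3.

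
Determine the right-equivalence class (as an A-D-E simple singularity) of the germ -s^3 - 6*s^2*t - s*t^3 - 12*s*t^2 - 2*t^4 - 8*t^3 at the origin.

E7

The Hessian of f at 0 is [[0, 0], [0, 0]] with rank 0, so corank 2. A Groebner basis of the Jacobian ideal J(f) in C{s,t} is {s^3 + 6*s^2*t + 48*s^2 + 192*s*t + 192*t^2, -6*s^2 + s*t^2 - 24*s*t - 24*t^2, 3*s^2 + 12*s*t + t^3 + 12*t^2}; counting standard monomials gives mu = 7. Corank 2; j^3 = -(s + 2*t)^3 is a perfect cube, so E-series; the 4-jet and mu = 7 give E_7.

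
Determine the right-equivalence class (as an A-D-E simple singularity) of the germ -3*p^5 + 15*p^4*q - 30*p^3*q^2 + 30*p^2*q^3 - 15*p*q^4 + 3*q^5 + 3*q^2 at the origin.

The Hessian of f at 0 has rank 1. Corank 1: A-series; mu = 4 gives A_4.

A_{4}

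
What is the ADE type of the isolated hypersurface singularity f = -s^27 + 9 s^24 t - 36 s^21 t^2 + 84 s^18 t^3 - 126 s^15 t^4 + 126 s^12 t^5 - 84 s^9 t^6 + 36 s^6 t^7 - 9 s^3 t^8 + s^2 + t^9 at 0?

The Hessian of f at 0 has rank 1. Corank 1: A-series; mu = 8 gives A_8.

A_8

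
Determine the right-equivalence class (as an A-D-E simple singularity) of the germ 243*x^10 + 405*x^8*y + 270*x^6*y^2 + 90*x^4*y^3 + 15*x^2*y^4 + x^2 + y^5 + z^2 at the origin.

The Hessian of f at 0 is [[2, 0, 0], [0, 0, 0], [0, 0, 2]] with rank 2, so corank 1. A Groebner basis of the Jacobian ideal J(f) in C{x,y,z} is {y^4, x, z}; counting standard monomials gives mu = 4. Corank 1: A-series; mu = 4 gives A_4.

A_4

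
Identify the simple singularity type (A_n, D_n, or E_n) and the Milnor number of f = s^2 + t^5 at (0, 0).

Type A_{4}, Milnor number mu = 4.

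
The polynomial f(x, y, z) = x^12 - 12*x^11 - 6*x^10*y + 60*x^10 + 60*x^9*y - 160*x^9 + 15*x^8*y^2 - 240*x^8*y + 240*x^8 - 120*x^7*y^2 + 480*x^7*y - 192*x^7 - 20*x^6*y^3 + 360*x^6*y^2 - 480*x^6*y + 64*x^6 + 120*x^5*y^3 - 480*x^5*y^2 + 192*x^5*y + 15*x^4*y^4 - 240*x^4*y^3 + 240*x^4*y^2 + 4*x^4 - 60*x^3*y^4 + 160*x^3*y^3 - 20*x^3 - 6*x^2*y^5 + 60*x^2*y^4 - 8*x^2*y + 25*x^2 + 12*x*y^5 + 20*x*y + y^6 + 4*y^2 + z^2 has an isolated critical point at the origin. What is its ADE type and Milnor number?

Type A_{5}, Milnor number mu = 5.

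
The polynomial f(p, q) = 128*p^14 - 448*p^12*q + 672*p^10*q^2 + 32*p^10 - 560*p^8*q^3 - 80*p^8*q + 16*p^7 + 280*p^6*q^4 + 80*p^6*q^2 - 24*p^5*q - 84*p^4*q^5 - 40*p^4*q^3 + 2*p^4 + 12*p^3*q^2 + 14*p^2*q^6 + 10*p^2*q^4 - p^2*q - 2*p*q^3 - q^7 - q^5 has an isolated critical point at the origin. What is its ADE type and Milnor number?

Type D8, Milnor number mu = 8.

The Hessian of f at 0 has rank 0. Corank 2; j^3 = -p^2*q has shape L^2 M (L != M), so D-series; mu = 8 gives D_8.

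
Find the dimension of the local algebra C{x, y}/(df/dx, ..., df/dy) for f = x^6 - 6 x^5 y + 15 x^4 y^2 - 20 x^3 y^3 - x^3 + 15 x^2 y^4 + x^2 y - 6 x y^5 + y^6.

7

The Hessian of f at 0 has rank 0. Corank 2; j^3 = -x^2*(x - y) has shape L^2 M (L != M), so D-series; mu = 7 gives D_7.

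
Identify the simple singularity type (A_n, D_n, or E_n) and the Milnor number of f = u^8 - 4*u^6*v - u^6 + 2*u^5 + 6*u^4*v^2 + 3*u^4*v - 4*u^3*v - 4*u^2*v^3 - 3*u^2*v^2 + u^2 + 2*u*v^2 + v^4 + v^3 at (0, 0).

Type A2, Milnor number mu = 2.

The Hessian of f at 0 has rank 1. Corank 1: A-series; mu = 2 gives A_2.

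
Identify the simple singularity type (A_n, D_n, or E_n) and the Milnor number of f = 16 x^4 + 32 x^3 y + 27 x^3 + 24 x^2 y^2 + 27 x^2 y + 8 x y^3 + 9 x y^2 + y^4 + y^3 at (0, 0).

The Hessian of f at 0 is [[0, 0], [0, 0]] with rank 0, so corank 2. A Groebner basis of the Jacobian ideal J(f) in C{x,y} is {y^4, x*y^2 + 7*y^3/18, x^2 + 2*x*y/3 + y^2/9}; counting standard monomials gives mu = 6. Corank 2; j^3 = (3*x + y)^3 is a perfect cube, so E-series; the 4-jet and mu = 6 give E_6.

Type E_{6}, Milnor number mu = 6.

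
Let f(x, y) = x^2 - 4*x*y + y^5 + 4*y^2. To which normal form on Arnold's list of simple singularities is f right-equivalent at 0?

A_{4}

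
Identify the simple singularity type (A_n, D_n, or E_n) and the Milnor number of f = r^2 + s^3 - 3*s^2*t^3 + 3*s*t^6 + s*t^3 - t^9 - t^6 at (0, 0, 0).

The Hessian of f at 0 has rank 1. Corank 2; j^3 = s^3 is a perfect cube, so E-series; the 4-jet and mu = 7 give E_7.

Type E_7, Milnor number mu = 7.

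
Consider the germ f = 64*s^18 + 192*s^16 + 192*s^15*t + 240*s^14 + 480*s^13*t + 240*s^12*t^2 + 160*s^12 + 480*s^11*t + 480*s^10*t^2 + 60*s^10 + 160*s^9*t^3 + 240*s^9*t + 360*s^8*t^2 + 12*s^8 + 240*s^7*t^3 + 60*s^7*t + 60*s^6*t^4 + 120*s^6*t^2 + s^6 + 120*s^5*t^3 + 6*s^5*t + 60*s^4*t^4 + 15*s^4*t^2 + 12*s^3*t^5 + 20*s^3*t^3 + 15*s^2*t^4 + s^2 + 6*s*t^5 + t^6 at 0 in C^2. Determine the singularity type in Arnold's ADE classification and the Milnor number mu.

The Hessian of f at 0 has rank 1. Corank 1: A-series; mu = 5 gives A_5.

Type A_5, Milnor number mu = 5.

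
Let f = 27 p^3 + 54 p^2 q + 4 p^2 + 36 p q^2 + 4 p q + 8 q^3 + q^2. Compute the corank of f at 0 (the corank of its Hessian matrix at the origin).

1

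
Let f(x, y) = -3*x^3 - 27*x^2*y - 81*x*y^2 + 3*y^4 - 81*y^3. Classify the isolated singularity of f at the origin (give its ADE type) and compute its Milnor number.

Type E_{6}, Milnor number mu = 6.

The Hessian of f at 0 has rank 0. Corank 2; j^3 = -3*(x + 3*y)^3 is a perfect cube, so E-series; the 4-jet and mu = 6 give E_6.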